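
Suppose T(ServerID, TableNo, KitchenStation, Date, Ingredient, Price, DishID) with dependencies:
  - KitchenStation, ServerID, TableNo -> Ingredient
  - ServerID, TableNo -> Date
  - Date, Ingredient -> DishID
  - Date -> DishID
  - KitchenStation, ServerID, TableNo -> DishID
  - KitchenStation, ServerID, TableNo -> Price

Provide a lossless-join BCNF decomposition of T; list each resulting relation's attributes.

{Date, DishID}; {Date, ServerID, TableNo}; {Ingredient, KitchenStation, Price, ServerID, TableNo}

Candidate key of the original relation: {KitchenStation, ServerID, TableNo}.
{Date, DishID, Ingredient, KitchenStation, Price, ServerID, TableNo}: {ServerID, TableNo} determines {Date, DishID, ServerID, TableNo} here but is not a superkey — split on ServerID, TableNo -> Date, DishID, giving {Date, DishID, ServerID, TableNo} and {Ingredient, KitchenStation, Price, ServerID, TableNo}.
{Date, DishID, ServerID, TableNo}: {Date} determines {Date, DishID} here but is not a superkey — split on Date -> DishID, giving {Date, DishID} and {Date, ServerID, TableNo}.
{Date, DishID} is in BCNF.
{Date, ServerID, TableNo} is in BCNF.
{Ingredient, KitchenStation, Price, ServerID, TableNo} is in BCNF.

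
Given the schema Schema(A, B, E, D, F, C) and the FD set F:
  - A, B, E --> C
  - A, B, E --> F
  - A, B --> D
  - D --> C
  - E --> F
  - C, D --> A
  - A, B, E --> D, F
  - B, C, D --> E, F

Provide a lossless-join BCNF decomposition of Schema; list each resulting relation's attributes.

{A, C, D}; {B, D, E}; {E, F}

Candidate keys of the original relation: {A, B}, {B, D}.
In {A, B, C, D, E, F}, {D} is not a superkey ({D}⁺ restricted to this set is {A, C, D}), so split on D --> A, C into {A, C, D} and {B, D, E, F}.
{A, C, D} is in BCNF.
In {B, D, E, F}, {E} is not a superkey ({E}⁺ restricted to this set is {E, F}), so split on E --> F into {E, F} and {B, D, E}.
{E, F} is in BCNF.
{B, D, E} is in BCNF.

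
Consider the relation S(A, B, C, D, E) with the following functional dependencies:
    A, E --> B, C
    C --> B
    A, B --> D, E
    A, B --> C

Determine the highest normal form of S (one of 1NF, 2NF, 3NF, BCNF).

Candidate keys: {A, B}, {A, C}, {A, E}. Prime attributes: {A, B, C, E}.
C --> B: {C}⁺ = {B, C}, which is not all of the attributes, so the left side is not a superkey — BCNF is violated.
Since {B} ⊆ prime attributes and every other non-superkey FD also has a prime right side, the schema is in 3NF.

3NF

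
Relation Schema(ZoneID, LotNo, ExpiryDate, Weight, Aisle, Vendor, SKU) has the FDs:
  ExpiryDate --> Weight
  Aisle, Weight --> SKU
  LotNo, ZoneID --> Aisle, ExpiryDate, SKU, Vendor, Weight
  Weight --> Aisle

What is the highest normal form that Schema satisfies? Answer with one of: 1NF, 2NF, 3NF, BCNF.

2NF

Candidate key: {LotNo, ZoneID}. Prime attributes: {LotNo, ZoneID}.
For ExpiryDate --> Weight we have {ExpiryDate}⁺ = {Aisle, ExpiryDate, SKU, Weight}; {ExpiryDate} is not a superkey, so BCNF fails.
ExpiryDate --> Weight has non-prime {Weight} on the right and a non-superkey on the left, so 3NF fails.
No non-prime attribute depends on a proper subset of any candidate key, so 2NF holds.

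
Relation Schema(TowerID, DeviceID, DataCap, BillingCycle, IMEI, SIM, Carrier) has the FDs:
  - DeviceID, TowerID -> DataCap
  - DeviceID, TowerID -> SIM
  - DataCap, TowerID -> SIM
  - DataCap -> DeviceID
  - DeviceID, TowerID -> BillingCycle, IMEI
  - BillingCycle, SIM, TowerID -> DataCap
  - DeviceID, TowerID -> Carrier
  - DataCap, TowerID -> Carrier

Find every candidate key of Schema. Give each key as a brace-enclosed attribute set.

{TowerID} never appears on the right of any FD, so every key must include it.
{DataCap, TowerID} is a candidate key since {DataCap, TowerID}⁺ = {BillingCycle, Carrier, DataCap, DeviceID, IMEI, SIM, TowerID} covers every attribute.
{DeviceID, TowerID} is a candidate key since {DeviceID, TowerID}⁺ = {BillingCycle, Carrier, DataCap, DeviceID, IMEI, SIM, TowerID} covers every attribute.
{BillingCycle, SIM, TowerID} is a candidate key since {BillingCycle, SIM, TowerID}⁺ = {BillingCycle, Carrier, DataCap, DeviceID, IMEI, SIM, TowerID} covers every attribute.
These are minimal and exhaustive — every other superkey contains one of them.

{BillingCycle, SIM, TowerID}, {DataCap, TowerID}, {DeviceID, TowerID}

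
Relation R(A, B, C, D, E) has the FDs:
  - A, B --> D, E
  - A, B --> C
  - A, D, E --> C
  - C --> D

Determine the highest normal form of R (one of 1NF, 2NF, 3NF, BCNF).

Candidate key: {A, B}. Prime attributes: {A, B}.
A, D, E --> C: {A, D, E}⁺ = {A, C, D, E}, which is not all of the attributes, so the left side is not a superkey — BCNF is violated.
Because {C} is non-prime and the left side of A, D, E --> C is not a superkey, the relation is not in 3NF.
No proper subset of a key has a non-prime attribute in its closure, so there is no partial dependency; 2NF holds.

2NF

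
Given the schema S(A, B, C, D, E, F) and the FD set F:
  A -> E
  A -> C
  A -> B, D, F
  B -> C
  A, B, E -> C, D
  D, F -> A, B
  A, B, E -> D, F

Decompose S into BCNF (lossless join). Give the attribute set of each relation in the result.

Candidate keys of the original relation: {A}, {D, F}.
{A, B, C, D, E, F}: {B} determines {B, C} here but is not a superkey — split on B -> C, giving {B, C} and {A, B, D, E, F}.
{B, C} has no BCNF violation.
{A, B, D, E, F} has no BCNF violation.

{A, B, D, E, F}; {B, C}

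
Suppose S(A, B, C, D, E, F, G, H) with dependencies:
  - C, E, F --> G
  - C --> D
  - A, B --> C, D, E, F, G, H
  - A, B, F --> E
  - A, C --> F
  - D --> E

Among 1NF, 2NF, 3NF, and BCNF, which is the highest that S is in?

Candidate key: {A, B}. Prime attributes: {A, B}.
C, E, F --> G breaks BCNF: {C, E, F}⁺ = {C, D, E, F, G}, so {C, E, F} is not a superkey.
Because {G} is non-prime and the left side of C, E, F --> G is not a superkey, the relation is not in 3NF.
Checking every proper subset of each key, none determines a non-prime attribute — 2NF is satisfied.

2NF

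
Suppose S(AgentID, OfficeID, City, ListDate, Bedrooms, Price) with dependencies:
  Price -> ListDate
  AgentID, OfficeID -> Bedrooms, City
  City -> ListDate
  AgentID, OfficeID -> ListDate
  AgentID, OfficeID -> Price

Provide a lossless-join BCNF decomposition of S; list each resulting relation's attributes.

Candidate key of the original relation: {AgentID, OfficeID}.
In {AgentID, Bedrooms, City, ListDate, OfficeID, Price}, {Price} is not a superkey ({Price}⁺ restricted to this set is {ListDate, Price}), so split on Price -> ListDate into {ListDate, Price} and {AgentID, Bedrooms, City, OfficeID, Price}.
{ListDate, Price}: every determinant is a superkey — BCNF.
{AgentID, Bedrooms, City, OfficeID, Price}: every determinant is a superkey — BCNF.

{AgentID, Bedrooms, City, OfficeID, Price}; {ListDate, Price}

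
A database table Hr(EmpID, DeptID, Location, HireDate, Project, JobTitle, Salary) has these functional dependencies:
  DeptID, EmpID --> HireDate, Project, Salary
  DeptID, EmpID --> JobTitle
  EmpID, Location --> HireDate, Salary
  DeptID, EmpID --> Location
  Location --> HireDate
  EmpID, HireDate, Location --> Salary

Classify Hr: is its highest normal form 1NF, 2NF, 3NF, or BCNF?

2NF

Candidate key: {DeptID, EmpID}. Prime attributes: {DeptID, EmpID}.
EmpID, Location --> HireDate, Salary breaks BCNF: {EmpID, Location}⁺ = {EmpID, HireDate, Location, Salary}, so {EmpID, Location} is not a superkey.
EmpID, Location --> HireDate, Salary has non-prime {HireDate, Salary} on the right and a non-superkey on the left, so 3NF fails.
No proper subset of a key has a non-prime attribute in its closure, so there is no partial dependency; 2NF holds.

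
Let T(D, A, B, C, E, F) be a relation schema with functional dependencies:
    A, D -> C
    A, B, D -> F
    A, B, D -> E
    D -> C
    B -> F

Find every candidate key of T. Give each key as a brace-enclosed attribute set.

{A, B, D} never appear on the right of any FD, so every key must include all of them.
{A, B, D}⁺ = {A, B, C, D, E, F} — all of the relation — so {A, B, D} is a candidate key.
No smaller or unrelated set reaches every attribute, so there are no other keys.

{A, B, D}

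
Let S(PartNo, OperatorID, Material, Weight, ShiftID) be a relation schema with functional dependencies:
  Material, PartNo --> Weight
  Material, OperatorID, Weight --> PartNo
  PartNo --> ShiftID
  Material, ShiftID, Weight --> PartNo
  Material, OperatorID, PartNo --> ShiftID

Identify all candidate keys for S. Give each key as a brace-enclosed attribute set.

Attributes never on any right-hand side: {Material, OperatorID} — every candidate key must contain all of them.
{Material, OperatorID, PartNo} is a candidate key since {Material, OperatorID, PartNo}⁺ = {Material, OperatorID, PartNo, ShiftID, Weight} covers every attribute.
{Material, OperatorID, Weight} is a candidate key since {Material, OperatorID, Weight}⁺ = {Material, OperatorID, PartNo, ShiftID, Weight} covers every attribute.
No proper subset of any of these is a key, and no other minimal superkey exists.

{Material, OperatorID, PartNo}, {Material, OperatorID, Weight}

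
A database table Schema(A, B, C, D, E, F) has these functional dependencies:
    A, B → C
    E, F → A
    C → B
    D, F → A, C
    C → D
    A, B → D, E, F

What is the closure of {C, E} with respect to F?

Start with {C, E}.
C → B applies; add {B} → now {B, C, E}.
C → D applies; add {D} → now {B, C, D, E}.
No further FD applies.

{B, C, D, E}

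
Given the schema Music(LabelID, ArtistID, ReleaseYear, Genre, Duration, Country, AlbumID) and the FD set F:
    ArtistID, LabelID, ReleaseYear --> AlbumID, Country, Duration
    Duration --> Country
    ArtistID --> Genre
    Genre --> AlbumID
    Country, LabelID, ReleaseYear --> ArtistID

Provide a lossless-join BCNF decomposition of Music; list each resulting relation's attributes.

{AlbumID, Genre}; {ArtistID, Duration, LabelID, ReleaseYear}; {ArtistID, Genre}; {Country, Duration}

Candidate keys of the original relation: {ArtistID, LabelID, ReleaseYear}, {Country, LabelID, ReleaseYear}, {Duration, LabelID, ReleaseYear}.
Within {AlbumID, ArtistID, Country, Duration, Genre, LabelID, ReleaseYear}: {Duration}⁺ ∩ {AlbumID, ArtistID, Country, Duration, Genre, LabelID, ReleaseYear} = {Country, Duration}, not the whole set, so Duration --> Country violates BCNF; decompose into {Country, Duration} and {AlbumID, ArtistID, Duration, Genre, LabelID, ReleaseYear}.
{Country, Duration}: every determinant is a superkey — BCNF.
Within {AlbumID, ArtistID, Duration, Genre, LabelID, ReleaseYear}: {ArtistID}⁺ ∩ {AlbumID, ArtistID, Duration, Genre, LabelID, ReleaseYear} = {AlbumID, ArtistID, Genre}, not the whole set, so ArtistID --> AlbumID, Genre violates BCNF; decompose into {AlbumID, ArtistID, Genre} and {ArtistID, Duration, LabelID, ReleaseYear}.
Within {AlbumID, ArtistID, Genre}: {Genre}⁺ ∩ {AlbumID, ArtistID, Genre} = {AlbumID, Genre}, not the whole set, so Genre --> AlbumID violates BCNF; decompose into {AlbumID, Genre} and {ArtistID, Genre}.
{AlbumID, Genre}: every determinant is a superkey — BCNF.
{ArtistID, Genre}: every determinant is a superkey — BCNF.
{ArtistID, Duration, LabelID, ReleaseYear}: every determinant is a superkey — BCNF.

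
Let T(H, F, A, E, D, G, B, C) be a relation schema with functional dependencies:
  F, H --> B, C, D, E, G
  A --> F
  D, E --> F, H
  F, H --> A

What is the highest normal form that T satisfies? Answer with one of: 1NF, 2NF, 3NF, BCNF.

Candidate keys: {A, H}, {D, E}, {F, H}. Prime attributes: {A, D, E, F, H}.
For A --> F we have {A}⁺ = {A, F}; {A} is not a superkey, so BCNF fails.
But every attribute on its right side ({F}) is prime, and the same holds for every other non-superkey FD, so 3NF still holds.

3NF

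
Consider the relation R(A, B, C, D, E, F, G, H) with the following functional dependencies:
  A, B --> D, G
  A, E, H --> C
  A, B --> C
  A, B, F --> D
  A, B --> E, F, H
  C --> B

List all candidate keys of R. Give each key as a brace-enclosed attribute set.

Attributes never on any right-hand side: {A} — every candidate key must contain it.
Closure of {A, B} is {A, B, C, D, E, F, G, H}, the whole schema; {A, B} is a candidate key.
Closure of {A, C} is {A, B, C, D, E, F, G, H}, the whole schema; {A, C} is a candidate key.
Closure of {A, E, H} is {A, B, C, D, E, F, G, H}, the whole schema; {A, E, H} is a candidate key.
No proper subset of any of these is a key, and no other minimal superkey exists.

{A, B}, {A, C}, {A, E, H}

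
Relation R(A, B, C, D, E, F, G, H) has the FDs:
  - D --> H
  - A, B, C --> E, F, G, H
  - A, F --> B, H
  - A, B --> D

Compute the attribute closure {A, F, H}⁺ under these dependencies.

{A, B, D, F, H}

Start with {A, F, H}.
A, F --> B, H applies; add {B} → now {A, B, F, H}.
A, B --> D applies; add {D} → now {A, B, D, F, H}.
No further FD applies.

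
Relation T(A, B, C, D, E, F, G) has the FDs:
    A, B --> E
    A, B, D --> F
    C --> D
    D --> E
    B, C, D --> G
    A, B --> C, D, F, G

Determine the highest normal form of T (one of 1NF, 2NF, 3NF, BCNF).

2NF

Candidate key: {A, B}. Prime attributes: {A, B}.
C --> D: {C}⁺ = {C, D, E}, which is not all of the attributes, so the left side is not a superkey — BCNF is violated.
Because {D} is non-prime and the left side of C --> D is not a superkey, the relation is not in 3NF.
No proper subset of a key has a non-prime attribute in its closure, so there is no partial dependency; 2NF holds.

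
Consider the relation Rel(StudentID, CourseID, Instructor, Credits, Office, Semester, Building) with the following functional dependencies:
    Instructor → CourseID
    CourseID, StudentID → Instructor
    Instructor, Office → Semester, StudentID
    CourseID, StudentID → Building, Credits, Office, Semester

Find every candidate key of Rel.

{CourseID, StudentID} is a candidate key since {CourseID, StudentID}⁺ = {Building, CourseID, Credits, Instructor, Office, Semester, StudentID} covers every attribute.
{Instructor, Office} is a candidate key since {Instructor, Office}⁺ = {Building, CourseID, Credits, Instructor, Office, Semester, StudentID} covers every attribute.
{Instructor, StudentID} is a candidate key since {Instructor, StudentID}⁺ = {Building, CourseID, Credits, Instructor, Office, Semester, StudentID} covers every attribute.
These are minimal and exhaustive — every other superkey contains one of them.

{CourseID, StudentID}, {Instructor, Office}, {Instructor, StudentID}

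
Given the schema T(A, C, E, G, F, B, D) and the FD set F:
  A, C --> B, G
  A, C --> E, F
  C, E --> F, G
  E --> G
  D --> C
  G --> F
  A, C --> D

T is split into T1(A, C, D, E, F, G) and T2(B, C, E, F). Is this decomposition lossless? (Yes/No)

No

T1 ∩ T2 = {C, E, F}; its closure under F is {C, E, F, G}.
The closure covers neither T1 nor T2 entirely; the join is not lossless.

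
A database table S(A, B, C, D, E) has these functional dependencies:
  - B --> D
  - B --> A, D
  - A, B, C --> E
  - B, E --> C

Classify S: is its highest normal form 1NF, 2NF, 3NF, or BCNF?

1NF

Candidate keys: {B, C}, {B, E}. Prime attributes: {B, C, E}.
B --> D breaks BCNF: {B}⁺ = {A, B, D}, so {B} is not a superkey.
B --> D determines the non-prime attribute {D} from a non-superkey — 3NF is violated.
{B} is a proper subset of the key {B, C}, and {B}⁺ contains the non-prime attributes {A, D} — a partial dependency, so 2NF is violated.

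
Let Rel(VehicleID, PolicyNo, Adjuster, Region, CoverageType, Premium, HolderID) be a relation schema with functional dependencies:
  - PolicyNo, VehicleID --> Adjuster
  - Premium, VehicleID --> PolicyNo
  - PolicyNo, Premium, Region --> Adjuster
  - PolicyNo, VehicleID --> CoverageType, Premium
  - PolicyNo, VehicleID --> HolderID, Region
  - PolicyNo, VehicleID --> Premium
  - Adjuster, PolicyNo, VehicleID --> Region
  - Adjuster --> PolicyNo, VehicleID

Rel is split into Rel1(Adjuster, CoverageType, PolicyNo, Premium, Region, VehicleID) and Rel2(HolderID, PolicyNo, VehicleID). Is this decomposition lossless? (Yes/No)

Rel1 ∩ Rel2 = {PolicyNo, VehicleID}; its closure under F is {Adjuster, CoverageType, HolderID, PolicyNo, Premium, Region, VehicleID}.
This includes all of Rel1, so the common attributes are a superkey of Rel1 — the join is lossless.

Yes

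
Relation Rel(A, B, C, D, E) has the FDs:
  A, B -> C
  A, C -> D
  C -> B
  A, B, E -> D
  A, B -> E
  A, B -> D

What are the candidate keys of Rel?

{A, B}, {A, C}

{A} never appears on the right of any FD, so every key must include it.
Closure of {A, B} is {A, B, C, D, E}, the whole schema; {A, B} is a candidate key.
Closure of {A, C} is {A, B, C, D, E}, the whole schema; {A, C} is a candidate key.
Any other superkey properly contains one of these, so there are no further candidate keys.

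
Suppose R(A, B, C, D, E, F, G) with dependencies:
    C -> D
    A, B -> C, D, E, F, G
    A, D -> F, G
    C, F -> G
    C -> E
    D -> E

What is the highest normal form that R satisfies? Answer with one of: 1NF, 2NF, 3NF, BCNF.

2NF

Candidate key: {A, B}. Prime attributes: {A, B}.
For C -> D we have {C}⁺ = {C, D, E}; {C} is not a superkey, so BCNF fails.
C -> D has non-prime {D} on the right and a non-superkey on the left, so 3NF fails.
Checking every proper subset of each key, none determines a non-prime attribute — 2NF is satisfied.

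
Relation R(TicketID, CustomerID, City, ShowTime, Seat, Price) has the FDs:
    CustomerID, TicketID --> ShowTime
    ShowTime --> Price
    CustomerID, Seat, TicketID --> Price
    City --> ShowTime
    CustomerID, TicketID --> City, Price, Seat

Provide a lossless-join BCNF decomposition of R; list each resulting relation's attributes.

Candidate key of the original relation: {CustomerID, TicketID}.
{City, CustomerID, Price, Seat, ShowTime, TicketID}: {ShowTime} determines {Price, ShowTime} here but is not a superkey — split on ShowTime --> Price, giving {Price, ShowTime} and {City, CustomerID, Seat, ShowTime, TicketID}.
{Price, ShowTime} is in BCNF.
{City, CustomerID, Seat, ShowTime, TicketID}: {City} determines {City, ShowTime} here but is not a superkey — split on City --> ShowTime, giving {City, ShowTime} and {City, CustomerID, Seat, TicketID}.
{City, ShowTime} is in BCNF.
{City, CustomerID, Seat, TicketID} is in BCNF.

{City, CustomerID, Seat, TicketID}; {City, ShowTime}; {Price, ShowTime}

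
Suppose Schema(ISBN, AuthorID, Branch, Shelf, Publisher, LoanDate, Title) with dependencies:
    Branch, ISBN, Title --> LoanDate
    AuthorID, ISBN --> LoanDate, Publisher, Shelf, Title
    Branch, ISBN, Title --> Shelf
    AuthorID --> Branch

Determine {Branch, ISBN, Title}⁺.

Start with {Branch, ISBN, Title}.
Branch, ISBN, Title --> LoanDate applies; add {LoanDate} → now {Branch, ISBN, LoanDate, Title}.
Branch, ISBN, Title --> Shelf applies; add {Shelf} → now {Branch, ISBN, LoanDate, Shelf, Title}.
No further FD applies.

{Branch, ISBN, LoanDate, Shelf, Title}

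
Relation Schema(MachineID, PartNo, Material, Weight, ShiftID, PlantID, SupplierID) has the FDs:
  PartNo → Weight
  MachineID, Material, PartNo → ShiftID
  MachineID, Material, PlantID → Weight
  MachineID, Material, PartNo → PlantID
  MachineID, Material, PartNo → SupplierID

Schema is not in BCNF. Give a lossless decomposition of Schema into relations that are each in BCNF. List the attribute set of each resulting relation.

{MachineID, Material, PartNo, PlantID, ShiftID, SupplierID}; {PartNo, Weight}

Candidate key of the original relation: {MachineID, Material, PartNo}.
{MachineID, Material, PartNo, PlantID, ShiftID, SupplierID, Weight}: {PartNo} determines {PartNo, Weight} here but is not a superkey — split on PartNo → Weight, giving {PartNo, Weight} and {MachineID, Material, PartNo, PlantID, ShiftID, SupplierID}.
{PartNo, Weight}: every determinant is a superkey — BCNF.
{MachineID, Material, PartNo, PlantID, ShiftID, SupplierID}: every determinant is a superkey — BCNF.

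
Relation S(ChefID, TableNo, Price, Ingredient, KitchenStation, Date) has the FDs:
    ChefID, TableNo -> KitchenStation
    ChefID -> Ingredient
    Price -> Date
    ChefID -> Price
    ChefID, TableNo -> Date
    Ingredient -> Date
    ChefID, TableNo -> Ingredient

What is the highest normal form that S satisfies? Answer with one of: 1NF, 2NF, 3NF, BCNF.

Candidate key: {ChefID, TableNo}. Prime attributes: {ChefID, TableNo}.
ChefID -> Ingredient breaks BCNF: {ChefID}⁺ = {ChefID, Date, Ingredient, Price}, so {ChefID} is not a superkey.
Because {Ingredient} is non-prime and the left side of ChefID -> Ingredient is not a superkey, the relation is not in 3NF.
Since {ChefID} ⊂ {ChefID, TableNo} and {ChefID}⁺ ⊇ {Date, Ingredient, Price} with {Date, Ingredient, Price} non-prime, there is a partial dependency; 2NF fails.

1NF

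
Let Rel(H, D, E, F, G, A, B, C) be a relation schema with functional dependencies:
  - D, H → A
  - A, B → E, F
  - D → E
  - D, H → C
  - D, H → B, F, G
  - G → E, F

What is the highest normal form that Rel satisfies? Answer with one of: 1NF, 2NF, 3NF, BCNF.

Candidate key: {D, H}. Prime attributes: {D, H}.
A, B → E, F breaks BCNF: {A, B}⁺ = {A, B, E, F}, so {A, B} is not a superkey.
Because {E, F} are non-prime and the left side of A, B → E, F is not a superkey, the relation is not in 3NF.
{D} is a proper subset of the key {D, H}, and {D}⁺ contains the non-prime attribute {E} — a partial dependency, so 2NF is violated.

1NF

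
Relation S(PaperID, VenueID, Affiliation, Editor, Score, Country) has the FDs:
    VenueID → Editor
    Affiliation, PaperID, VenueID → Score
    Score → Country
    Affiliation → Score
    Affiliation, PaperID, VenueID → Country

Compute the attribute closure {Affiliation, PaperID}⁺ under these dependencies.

Start with {Affiliation, PaperID}.
Affiliation → Score applies; add {Score} → now {Affiliation, PaperID, Score}.
Score → Country applies; add {Country} → now {Affiliation, Country, PaperID, Score}.
No further FD applies.

{Affiliation, Country, PaperID, Score}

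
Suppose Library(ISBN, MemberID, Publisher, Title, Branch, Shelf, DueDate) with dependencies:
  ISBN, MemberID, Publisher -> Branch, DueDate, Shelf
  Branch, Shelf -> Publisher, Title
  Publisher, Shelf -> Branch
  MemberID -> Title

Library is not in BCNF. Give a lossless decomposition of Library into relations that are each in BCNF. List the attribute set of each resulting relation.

{Branch, DueDate, ISBN, MemberID, Shelf}; {Branch, Publisher, Shelf, Title}

Candidate keys of the original relation: {Branch, ISBN, MemberID, Shelf}, {ISBN, MemberID, Publisher}.
{Branch, DueDate, ISBN, MemberID, Publisher, Shelf, Title}: {Branch, Shelf} determines {Branch, Publisher, Shelf, Title} here but is not a superkey — split on Branch, Shelf -> Publisher, Title, giving {Branch, Publisher, Shelf, Title} and {Branch, DueDate, ISBN, MemberID, Shelf}.
{Branch, Publisher, Shelf, Title}: every determinant is a superkey — BCNF.
{Branch, DueDate, ISBN, MemberID, Shelf}: every determinant is a superkey — BCNF.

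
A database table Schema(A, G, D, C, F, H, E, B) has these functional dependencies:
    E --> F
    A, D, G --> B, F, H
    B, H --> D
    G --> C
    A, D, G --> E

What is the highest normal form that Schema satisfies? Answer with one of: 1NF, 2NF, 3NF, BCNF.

Candidate keys: {A, B, G, H}, {A, D, G}. Prime attributes: {A, B, D, G, H}.
For E --> F we have {E}⁺ = {E, F}; {E} is not a superkey, so BCNF fails.
Because {F} is non-prime and the left side of E --> F is not a superkey, the relation is not in 3NF.
{G} is a proper subset of the key {A, D, G}, and {G}⁺ contains the non-prime attribute {C} — a partial dependency, so 2NF is violated.

1NF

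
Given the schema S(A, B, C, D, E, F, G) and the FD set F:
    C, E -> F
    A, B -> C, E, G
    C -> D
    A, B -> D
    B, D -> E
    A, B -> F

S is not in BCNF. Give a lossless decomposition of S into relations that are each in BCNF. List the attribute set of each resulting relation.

Candidate key of the original relation: {A, B}.
{A, B, C, D, E, F, G}: {C, E} determines {C, D, E, F} here but is not a superkey — split on C, E -> D, F, giving {C, D, E, F} and {A, B, C, E, G}.
{C, D, E, F}: {C} determines {C, D} here but is not a superkey — split on C -> D, giving {C, D} and {C, E, F}.
{C, D}: every determinant is a superkey — BCNF.
{C, E, F}: every determinant is a superkey — BCNF.
{A, B, C, E, G}: {B, C} determines {B, C, E} here but is not a superkey — split on B, C -> E, giving {B, C, E} and {A, B, C, G}.
{B, C, E}: every determinant is a superkey — BCNF.
{A, B, C, G}: every determinant is a superkey — BCNF.

{A, B, C, G}; {B, C, E}; {C, D}; {C, E, F}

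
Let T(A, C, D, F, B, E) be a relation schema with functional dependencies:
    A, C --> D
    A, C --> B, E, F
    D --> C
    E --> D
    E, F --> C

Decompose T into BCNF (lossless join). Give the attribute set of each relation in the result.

{A, B, E, F}; {C, D}; {D, E}

Candidate keys of the original relation: {A, C}, {A, D}, {A, E}.
{A, B, C, D, E, F}: {D} determines {C, D} here but is not a superkey — split on D --> C, giving {C, D} and {A, B, D, E, F}.
{C, D} has no BCNF violation.
{A, B, D, E, F}: {E} determines {D, E} here but is not a superkey — split on E --> D, giving {D, E} and {A, B, E, F}.
{D, E} has no BCNF violation.
{A, B, E, F} has no BCNF violation.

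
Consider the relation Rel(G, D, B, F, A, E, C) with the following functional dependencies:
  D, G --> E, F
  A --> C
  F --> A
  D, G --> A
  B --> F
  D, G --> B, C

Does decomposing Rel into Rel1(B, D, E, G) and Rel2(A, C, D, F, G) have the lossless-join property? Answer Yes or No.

Yes

Common attributes: {D, G}; their closure is {A, B, C, D, E, F, G}.
This includes all of Rel1, so the common attributes are a superkey of Rel1 — the join is lossless.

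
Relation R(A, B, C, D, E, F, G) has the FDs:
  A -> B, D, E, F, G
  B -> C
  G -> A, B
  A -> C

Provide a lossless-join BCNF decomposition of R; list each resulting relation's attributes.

{A, B, D, E, F, G}; {B, C}

Candidate keys of the original relation: {A}, {G}.
{A, B, C, D, E, F, G}: {B} determines {B, C} here but is not a superkey — split on B -> C, giving {B, C} and {A, B, D, E, F, G}.
{B, C} has no BCNF violation.
{A, B, D, E, F, G} has no BCNF violation.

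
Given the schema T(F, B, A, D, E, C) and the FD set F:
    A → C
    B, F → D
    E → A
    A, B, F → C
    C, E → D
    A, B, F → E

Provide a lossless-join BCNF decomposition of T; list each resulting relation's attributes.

Candidate keys of the original relation: {A, B, F}, {B, E, F}.
{A, B, C, D, E, F}: {A} determines {A, C} here but is not a superkey — split on A → C, giving {A, C} and {A, B, D, E, F}.
{A, C} has no BCNF violation.
{A, B, D, E, F}: {B, F} determines {B, D, F} here but is not a superkey — split on B, F → D, giving {B, D, F} and {A, B, E, F}.
{B, D, F} has no BCNF violation.
{A, B, E, F}: {E} determines {A, E} here but is not a superkey — split on E → A, giving {A, E} and {B, E, F}.
{A, E} has no BCNF violation.
{B, E, F} has no BCNF violation.

{A, C}; {A, E}; {B, D, F}; {B, E, F}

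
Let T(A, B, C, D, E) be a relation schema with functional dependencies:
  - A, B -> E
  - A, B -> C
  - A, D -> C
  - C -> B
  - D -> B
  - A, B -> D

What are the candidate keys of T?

{A} never appears on the right of any FD, so every key must include it.
Closure of {A, B} is {A, B, C, D, E}, the whole schema; {A, B} is a candidate key.
Closure of {A, C} is {A, B, C, D, E}, the whole schema; {A, C} is a candidate key.
Closure of {A, D} is {A, B, C, D, E}, the whole schema; {A, D} is a candidate key.
These are minimal and exhaustive — every other superkey contains one of them.

{A, B}, {A, C}, {A, D}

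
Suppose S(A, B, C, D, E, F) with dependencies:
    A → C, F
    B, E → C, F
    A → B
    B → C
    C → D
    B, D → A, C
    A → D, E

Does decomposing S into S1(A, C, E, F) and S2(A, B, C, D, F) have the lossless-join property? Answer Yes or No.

Yes

S1 ∩ S2 = {A, C, F}; its closure under F is {A, B, C, D, E, F}.
Since S1 ⊆ {A, B, C, D, E, F}, the intersection is a superkey of S1; the decomposition is lossless.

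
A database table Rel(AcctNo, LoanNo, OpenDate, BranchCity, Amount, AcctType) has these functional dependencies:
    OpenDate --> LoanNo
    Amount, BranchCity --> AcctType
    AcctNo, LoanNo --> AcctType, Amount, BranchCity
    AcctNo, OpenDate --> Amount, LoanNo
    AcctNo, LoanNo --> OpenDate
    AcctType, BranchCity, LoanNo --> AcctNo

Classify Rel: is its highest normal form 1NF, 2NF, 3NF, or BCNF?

Candidate keys: {AcctNo, LoanNo}, {AcctNo, OpenDate}, {AcctType, BranchCity, LoanNo}, {AcctType, BranchCity, OpenDate}, {Amount, BranchCity, LoanNo}, {Amount, BranchCity, OpenDate}. Prime attributes: {AcctNo, AcctType, Amount, BranchCity, LoanNo, OpenDate}.
OpenDate --> LoanNo breaks BCNF: {OpenDate}⁺ = {LoanNo, OpenDate}, so {OpenDate} is not a superkey.
Its right-hand attributes {LoanNo} are all prime, as are those of every other non-superkey FD — the relation is in 3NF.

3NF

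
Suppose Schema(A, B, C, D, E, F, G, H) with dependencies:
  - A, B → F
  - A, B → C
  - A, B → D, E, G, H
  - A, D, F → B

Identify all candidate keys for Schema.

Attributes never on any right-hand side: {A} — every candidate key must contain it.
{A, B}⁺ = {A, B, C, D, E, F, G, H} — all of the relation — so {A, B} is a candidate key.
{A, D, F}⁺ = {A, B, C, D, E, F, G, H} — all of the relation — so {A, D, F} is a candidate key.
These are minimal and exhaustive — every other superkey contains one of them.

{A, B}, {A, D, F}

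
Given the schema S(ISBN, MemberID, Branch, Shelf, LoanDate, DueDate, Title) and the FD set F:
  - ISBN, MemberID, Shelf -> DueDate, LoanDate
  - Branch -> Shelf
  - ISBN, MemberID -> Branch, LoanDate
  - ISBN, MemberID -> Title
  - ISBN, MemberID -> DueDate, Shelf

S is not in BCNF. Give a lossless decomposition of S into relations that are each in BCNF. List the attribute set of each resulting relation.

{Branch, DueDate, ISBN, LoanDate, MemberID, Title}; {Branch, Shelf}

Candidate key of the original relation: {ISBN, MemberID}.
In {Branch, DueDate, ISBN, LoanDate, MemberID, Shelf, Title}, {Branch} is not a superkey ({Branch}⁺ restricted to this set is {Branch, Shelf}), so split on Branch -> Shelf into {Branch, Shelf} and {Branch, DueDate, ISBN, LoanDate, MemberID, Title}.
{Branch, Shelf} is in BCNF.
{Branch, DueDate, ISBN, LoanDate, MemberID, Title} is in BCNF.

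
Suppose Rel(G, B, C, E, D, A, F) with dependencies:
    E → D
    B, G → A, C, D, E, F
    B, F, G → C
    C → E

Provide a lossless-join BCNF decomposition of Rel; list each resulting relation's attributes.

Candidate key of the original relation: {B, G}.
{A, B, C, D, E, F, G}: {E} determines {D, E} here but is not a superkey — split on E → D, giving {D, E} and {A, B, C, E, F, G}.
{D, E}: every determinant is a superkey — BCNF.
{A, B, C, E, F, G}: {C} determines {C, E} here but is not a superkey — split on C → E, giving {C, E} and {A, B, C, F, G}.
{C, E}: every determinant is a superkey — BCNF.
{A, B, C, F, G}: every determinant is a superkey — BCNF.

{A, B, C, F, G}; {C, E}; {D, E}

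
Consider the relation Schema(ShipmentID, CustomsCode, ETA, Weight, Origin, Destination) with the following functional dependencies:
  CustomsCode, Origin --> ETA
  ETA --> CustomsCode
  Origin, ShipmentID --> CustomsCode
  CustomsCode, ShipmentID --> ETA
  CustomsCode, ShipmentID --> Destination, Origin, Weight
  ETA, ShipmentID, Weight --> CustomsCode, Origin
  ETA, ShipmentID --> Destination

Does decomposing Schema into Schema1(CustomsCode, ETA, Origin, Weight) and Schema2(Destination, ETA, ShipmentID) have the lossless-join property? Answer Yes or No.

Common attributes: {ETA}; their closure is {CustomsCode, ETA}.
The closure covers neither Schema1 nor Schema2 entirely; the join is not lossless.

No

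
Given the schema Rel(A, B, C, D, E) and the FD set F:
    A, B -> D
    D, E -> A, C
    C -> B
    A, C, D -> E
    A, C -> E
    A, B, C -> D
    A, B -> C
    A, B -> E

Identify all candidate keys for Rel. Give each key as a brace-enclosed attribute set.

{A, B}, {A, C}, {D, E}

{A, B}⁺ = {A, B, C, D, E}, which is every attribute, so {A, B} is a candidate key.
{A, C}⁺ = {A, B, C, D, E}, which is every attribute, so {A, C} is a candidate key.
{D, E}⁺ = {A, B, C, D, E}, which is every attribute, so {D, E} is a candidate key.
These are minimal and exhaustive — every other superkey contains one of them.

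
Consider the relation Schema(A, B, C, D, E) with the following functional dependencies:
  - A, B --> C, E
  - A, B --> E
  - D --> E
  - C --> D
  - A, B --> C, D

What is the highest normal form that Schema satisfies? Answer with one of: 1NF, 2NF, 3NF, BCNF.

2NF

Candidate key: {A, B}. Prime attributes: {A, B}.
D --> E: {D}⁺ = {D, E}, which is not all of the attributes, so the left side is not a superkey — BCNF is violated.
D --> E has non-prime {E} on the right and a non-superkey on the left, so 3NF fails.
Checking every proper subset of each key, none determines a non-prime attribute — 2NF is satisfied.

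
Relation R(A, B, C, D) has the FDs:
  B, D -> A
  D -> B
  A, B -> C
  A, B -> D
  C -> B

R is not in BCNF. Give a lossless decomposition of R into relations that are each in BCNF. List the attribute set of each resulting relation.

Candidate keys of the original relation: {A, B}, {A, C}, {D}.
Within {A, B, C, D}: {C}⁺ ∩ {A, B, C, D} = {B, C}, not the whole set, so C -> B violates BCNF; decompose into {B, C} and {A, C, D}.
{B, C} has no BCNF violation.
{A, C, D} has no BCNF violation.

{A, C, D}; {B, C}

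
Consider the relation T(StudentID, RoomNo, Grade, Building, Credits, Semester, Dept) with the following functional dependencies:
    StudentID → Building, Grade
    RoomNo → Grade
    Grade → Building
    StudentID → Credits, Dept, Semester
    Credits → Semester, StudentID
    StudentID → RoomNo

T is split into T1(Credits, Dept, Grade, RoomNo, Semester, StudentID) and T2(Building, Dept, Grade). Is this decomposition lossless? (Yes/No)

Yes

T1 ∩ T2 = {Dept, Grade}; its closure under F is {Building, Dept, Grade}.
Since T2 ⊆ {Building, Dept, Grade}, the intersection is a superkey of T2; the decomposition is lossless.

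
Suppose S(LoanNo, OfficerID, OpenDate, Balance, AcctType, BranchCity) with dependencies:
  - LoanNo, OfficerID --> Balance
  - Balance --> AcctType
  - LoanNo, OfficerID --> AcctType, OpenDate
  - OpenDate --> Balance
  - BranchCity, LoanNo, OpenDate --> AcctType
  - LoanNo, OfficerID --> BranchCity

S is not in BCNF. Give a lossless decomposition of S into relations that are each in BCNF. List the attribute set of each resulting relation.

{AcctType, Balance}; {Balance, OpenDate}; {BranchCity, LoanNo, OfficerID, OpenDate}

Candidate key of the original relation: {LoanNo, OfficerID}.
In {AcctType, Balance, BranchCity, LoanNo, OfficerID, OpenDate}, {Balance} is not a superkey ({Balance}⁺ restricted to this set is {AcctType, Balance}), so split on Balance --> AcctType into {AcctType, Balance} and {Balance, BranchCity, LoanNo, OfficerID, OpenDate}.
{AcctType, Balance} has no BCNF violation.
In {Balance, BranchCity, LoanNo, OfficerID, OpenDate}, {OpenDate} is not a superkey ({OpenDate}⁺ restricted to this set is {Balance, OpenDate}), so split on OpenDate --> Balance into {Balance, OpenDate} and {BranchCity, LoanNo, OfficerID, OpenDate}.
{Balance, OpenDate} has no BCNF violation.
{BranchCity, LoanNo, OfficerID, OpenDate} has no BCNF violation.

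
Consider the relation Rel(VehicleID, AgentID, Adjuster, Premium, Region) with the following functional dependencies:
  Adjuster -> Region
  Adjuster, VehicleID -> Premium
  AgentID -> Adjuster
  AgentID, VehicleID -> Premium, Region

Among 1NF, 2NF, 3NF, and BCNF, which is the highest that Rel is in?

Candidate key: {AgentID, VehicleID}. Prime attributes: {AgentID, VehicleID}.
For Adjuster -> Region we have {Adjuster}⁺ = {Adjuster, Region}; {Adjuster} is not a superkey, so BCNF fails.
Adjuster -> Region determines the non-prime attribute {Region} from a non-superkey — 3NF is violated.
The proper key subset {AgentID} of {AgentID, VehicleID} determines non-prime {Adjuster, Region}, so the relation is not even in 2NF.

1NF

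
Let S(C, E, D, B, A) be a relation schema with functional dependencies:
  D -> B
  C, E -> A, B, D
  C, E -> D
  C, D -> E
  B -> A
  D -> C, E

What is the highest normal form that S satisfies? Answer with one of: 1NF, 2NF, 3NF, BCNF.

2NF

Candidate keys: {C, E}, {D}. Prime attributes: {C, D, E}.
For B -> A we have {B}⁺ = {A, B}; {B} is not a superkey, so BCNF fails.
Because {A} is non-prime and the left side of B -> A is not a superkey, the relation is not in 3NF.
Checking every proper subset of each key, none determines a non-prime attribute — 2NF is satisfied.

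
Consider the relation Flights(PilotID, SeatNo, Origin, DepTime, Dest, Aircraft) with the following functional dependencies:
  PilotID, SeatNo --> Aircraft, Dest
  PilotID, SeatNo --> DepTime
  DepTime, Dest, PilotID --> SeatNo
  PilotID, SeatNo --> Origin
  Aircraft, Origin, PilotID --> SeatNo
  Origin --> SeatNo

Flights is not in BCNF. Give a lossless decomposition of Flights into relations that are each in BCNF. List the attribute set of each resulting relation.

Candidate keys of the original relation: {DepTime, Dest, PilotID}, {Origin, PilotID}, {PilotID, SeatNo}.
{Aircraft, DepTime, Dest, Origin, PilotID, SeatNo}: {Origin} determines {Origin, SeatNo} here but is not a superkey — split on Origin --> SeatNo, giving {Origin, SeatNo} and {Aircraft, DepTime, Dest, Origin, PilotID}.
{Origin, SeatNo} has no BCNF violation.
{Aircraft, DepTime, Dest, Origin, PilotID} has no BCNF violation.

{Aircraft, DepTime, Dest, Origin, PilotID}; {Origin, SeatNo}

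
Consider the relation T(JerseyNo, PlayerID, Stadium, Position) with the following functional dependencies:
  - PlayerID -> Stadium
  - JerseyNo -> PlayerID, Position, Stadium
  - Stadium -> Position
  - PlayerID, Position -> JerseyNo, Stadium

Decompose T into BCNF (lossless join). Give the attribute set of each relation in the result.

Candidate keys of the original relation: {JerseyNo}, {PlayerID}.
In {JerseyNo, PlayerID, Position, Stadium}, {Stadium} is not a superkey ({Stadium}⁺ restricted to this set is {Position, Stadium}), so split on Stadium -> Position into {Position, Stadium} and {JerseyNo, PlayerID, Stadium}.
{Position, Stadium}: every determinant is a superkey — BCNF.
{JerseyNo, PlayerID, Stadium}: every determinant is a superkey — BCNF.

{JerseyNo, PlayerID, Stadium}; {Position, Stadium}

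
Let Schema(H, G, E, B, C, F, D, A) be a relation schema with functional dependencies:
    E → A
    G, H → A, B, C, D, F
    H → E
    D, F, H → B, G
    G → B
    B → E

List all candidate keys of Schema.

{D, F, H}, {G, H}

Attributes never on any right-hand side: {H} — every candidate key must contain it.
{G, H}⁺ = {A, B, C, D, E, F, G, H}, which is every attribute, so {G, H} is a candidate key.
{D, F, H}⁺ = {A, B, C, D, E, F, G, H}, which is every attribute, so {D, F, H} is a candidate key.
No proper subset of any of these is a key, and no other minimal superkey exists.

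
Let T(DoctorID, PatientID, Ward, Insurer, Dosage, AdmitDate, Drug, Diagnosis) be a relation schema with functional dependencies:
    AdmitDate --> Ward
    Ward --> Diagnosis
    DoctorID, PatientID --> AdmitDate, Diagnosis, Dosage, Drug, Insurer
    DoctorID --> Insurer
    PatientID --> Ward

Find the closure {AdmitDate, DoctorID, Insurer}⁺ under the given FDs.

{AdmitDate, Diagnosis, DoctorID, Insurer, Ward}

Start with {AdmitDate, DoctorID, Insurer}.
AdmitDate --> Ward applies; add {Ward} → now {AdmitDate, DoctorID, Insurer, Ward}.
Ward --> Diagnosis applies; add {Diagnosis} → now {AdmitDate, Diagnosis, DoctorID, Insurer, Ward}.
No further FD applies.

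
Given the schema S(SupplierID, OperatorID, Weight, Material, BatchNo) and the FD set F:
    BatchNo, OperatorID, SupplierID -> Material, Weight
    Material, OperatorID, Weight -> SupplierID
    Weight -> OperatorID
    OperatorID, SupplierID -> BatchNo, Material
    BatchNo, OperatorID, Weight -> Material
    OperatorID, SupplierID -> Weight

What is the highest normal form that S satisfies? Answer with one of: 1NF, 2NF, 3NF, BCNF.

3NF

Candidate keys: {BatchNo, Weight}, {Material, Weight}, {OperatorID, SupplierID}, {SupplierID, Weight}. Prime attributes: {BatchNo, Material, OperatorID, SupplierID, Weight}.
Weight -> OperatorID breaks BCNF: {Weight}⁺ = {OperatorID, Weight}, so {Weight} is not a superkey.
Its right-hand attributes {OperatorID} are all prime, as are those of every other non-superkey FD — the relation is in 3NF.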